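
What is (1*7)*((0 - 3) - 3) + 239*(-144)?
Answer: -34458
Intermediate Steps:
(1*7)*((0 - 3) - 3) + 239*(-144) = 7*(-3 - 3) - 34416 = 7*(-6) - 34416 = -42 - 34416 = -34458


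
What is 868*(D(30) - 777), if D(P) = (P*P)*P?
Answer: 22761564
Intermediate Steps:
D(P) = P**3 (D(P) = P**2*P = P**3)
868*(D(30) - 777) = 868*(30**3 - 777) = 868*(27000 - 777) = 868*26223 = 22761564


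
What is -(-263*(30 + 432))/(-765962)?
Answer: -60753/382981 ≈ -0.15863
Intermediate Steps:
-(-263*(30 + 432))/(-765962) = -(-263*462)*(-1)/765962 = -(-121506)*(-1)/765962 = -1*60753/382981 = -60753/382981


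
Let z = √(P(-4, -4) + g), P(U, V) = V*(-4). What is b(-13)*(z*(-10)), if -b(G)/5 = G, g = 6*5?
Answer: -650*√46 ≈ -4408.5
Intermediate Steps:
g = 30
b(G) = -5*G
P(U, V) = -4*V
z = √46 (z = √(-4*(-4) + 30) = √(16 + 30) = √46 ≈ 6.7823)
b(-13)*(z*(-10)) = (-5*(-13))*(√46*(-10)) = 65*(-10*√46) = -650*√46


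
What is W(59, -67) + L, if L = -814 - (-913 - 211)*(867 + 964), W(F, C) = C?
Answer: 2057163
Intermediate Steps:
L = 2057230 (L = -814 - (-1124)*1831 = -814 - 1*(-2058044) = -814 + 2058044 = 2057230)
W(59, -67) + L = -67 + 2057230 = 2057163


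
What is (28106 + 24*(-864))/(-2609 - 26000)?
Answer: -110/427 ≈ -0.25761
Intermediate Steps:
(28106 + 24*(-864))/(-2609 - 26000) = (28106 - 20736)/(-28609) = 7370*(-1/28609) = -110/427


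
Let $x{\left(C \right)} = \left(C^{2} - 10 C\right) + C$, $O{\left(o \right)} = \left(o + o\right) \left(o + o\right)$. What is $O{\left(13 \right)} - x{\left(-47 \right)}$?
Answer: $-1956$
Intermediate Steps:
$O{\left(o \right)} = 4 o^{2}$ ($O{\left(o \right)} = 2 o 2 o = 4 o^{2}$)
$x{\left(C \right)} = C^{2} - 9 C$
$O{\left(13 \right)} - x{\left(-47 \right)} = 4 \cdot 13^{2} - - 47 \left(-9 - 47\right) = 4 \cdot 169 - \left(-47\right) \left(-56\right) = 676 - 2632 = -1956$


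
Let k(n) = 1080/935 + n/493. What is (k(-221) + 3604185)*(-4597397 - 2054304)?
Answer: -4483131580315472/187 ≈ -2.3974e+13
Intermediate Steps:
k(n) = 216/187 + n/493 (k(n) = 1080*(1/935) + n*(1/493) = 216/187 + n/493)
(k(-221) + 3604185)*(-4597397 - 2054304) = ((216/187 + (1/493)*(-221)) + 3604185)*(-4597397 - 2054304) = ((216/187 - 13/29) + 3604185)*(-6651701) = (3833/5423 + 3604185)*(-6651701) = (19545499088/5423)*(-6651701) = -4483131580315472/187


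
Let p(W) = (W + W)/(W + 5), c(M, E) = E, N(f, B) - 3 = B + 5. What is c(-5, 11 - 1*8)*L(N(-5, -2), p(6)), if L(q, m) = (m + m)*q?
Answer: 432/11 ≈ 39.273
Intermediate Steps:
N(f, B) = 8 + B (N(f, B) = 3 + (B + 5) = 3 + (5 + B) = 8 + B)
p(W) = 2*W/(5 + W) (p(W) = (2*W)/(5 + W) = 2*W/(5 + W))
L(q, m) = 2*m*q (L(q, m) = (2*m)*q = 2*m*q)
c(-5, 11 - 1*8)*L(N(-5, -2), p(6)) = (11 - 1*8)*(2*(2*6/(5 + 6))*(8 - 2)) = (11 - 8)*(2*(2*6/11)*6) = 3*(2*(2*6*(1/11))*6) = 3*(2*(12/11)*6) = 3*(144/11) = 432/11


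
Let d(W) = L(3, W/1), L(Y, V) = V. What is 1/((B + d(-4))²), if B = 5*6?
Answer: 1/676 ≈ 0.0014793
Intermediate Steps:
d(W) = W (d(W) = W/1 = W*1 = W)
B = 30
1/((B + d(-4))²) = 1/((30 - 4)²) = 1/(26²) = 1/676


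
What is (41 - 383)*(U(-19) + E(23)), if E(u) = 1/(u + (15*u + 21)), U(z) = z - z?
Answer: -342/389 ≈ -0.87918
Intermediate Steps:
U(z) = 0
E(u) = 1/(21 + 16*u) (E(u) = 1/(u + (21 + 15*u)) = 1/(21 + 16*u))
(41 - 383)*(U(-19) + E(23)) = (41 - 383)*(0 + 1/(21 + 16*23)) = -342*(0 + 1/(21 + 368)) = -342*(0 + 1/389) = -342*1/389 = -342/389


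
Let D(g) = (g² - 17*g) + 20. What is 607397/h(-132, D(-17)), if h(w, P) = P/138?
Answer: 1822191/13 ≈ 1.4017e+5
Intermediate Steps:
D(g) = 20 + g² - 17*g
h(w, P) = P/138 (h(w, P) = P*(1/138) = P/138)
607397/h(-132, D(-17)) = 607397/(((20 + (-17)² - 17*(-17))/138)) = 607397/(((20 + 289 + 289)/138)) = 607397/(((1/138)*598)) = 607397/(13/3) = 607397*(3/13) = 1822191/13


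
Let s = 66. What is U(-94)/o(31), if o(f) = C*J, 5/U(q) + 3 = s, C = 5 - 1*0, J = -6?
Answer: -1/378 ≈ -0.0026455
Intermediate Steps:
C = 5 (C = 5 + 0 = 5)
U(q) = 5/63 (U(q) = 5/(-3 + 66) = 5/63)
o(f) = -30 (o(f) = 5*(-6) = -30)
U(-94)/o(31) = (5/63)/(-30) = (5/63)*(-1/30) = -1/378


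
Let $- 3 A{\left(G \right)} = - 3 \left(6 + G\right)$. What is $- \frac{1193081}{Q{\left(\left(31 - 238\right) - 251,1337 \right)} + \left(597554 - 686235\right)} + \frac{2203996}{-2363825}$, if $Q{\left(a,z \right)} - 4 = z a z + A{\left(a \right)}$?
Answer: $- \frac{1801802281246251}{1935489818831075} \approx -0.93093$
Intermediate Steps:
$A{\left(G \right)} = 6 + G$ ($A{\left(G \right)} = - \frac{\left(-3\right) \left(6 + G\right)}{3} = - \frac{-18 - 3 G}{3} = 6 + G$)
$Q{\left(a,z \right)} = 10 + a + a z^{2}$ ($Q{\left(a,z \right)} = 4 + \left(z a z + \left(6 + a\right)\right) = 4 + \left(a z z + \left(6 + a\right)\right) = 4 + \left(a z^{2} + \left(6 + a\right)\right) = 4 + \left(6 + a + a z^{2}\right) = 10 + a + a z^{2}$)
$- \frac{1193081}{Q{\left(\left(31 - 238\right) - 251,1337 \right)} + \left(597554 - 686235\right)} + \frac{2203996}{-2363825} = - \frac{1193081}{\left(10 + \left(\left(31 - 238\right) - 251\right) + \left(\left(31 - 238\right) - 251\right) 1337^{2}\right) + \left(597554 - 686235\right)} + \frac{2203996}{-2363825} = - \frac{1193081}{\left(10 - 458 + \left(-207 - 251\right) 1787569\right) - 88681} + 2203996 \left(- \frac{1}{2363825}\right) = - \frac{1193081}{\left(10 - 458 - 818706602\right) - 88681} - \frac{2203996}{2363825} = - \frac{1193081}{-818707050 - 88681} - \frac{2203996}{2363825} = - \frac{1193081}{-818795731} - \frac{2203996}{2363825} = \left(-1193081\right) \left(- \frac{1}{818795731}\right) - \frac{2203996}{2363825} = \frac{1193081}{818795731} - \frac{2203996}{2363825} = - \frac{1801802281246251}{1935489818831075}$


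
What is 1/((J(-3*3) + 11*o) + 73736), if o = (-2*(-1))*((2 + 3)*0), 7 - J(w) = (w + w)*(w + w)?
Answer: 1/73419 ≈ 1.3620e-5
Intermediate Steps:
J(w) = 7 - 4*w**2 (J(w) = 7 - (w + w)*(w + w) = 7 - 2*w*2*w = 7 - 4*w**2)
o = 0 (o = 2*(5*0) = 2*0 = 0)
1/((J(-3*3) + 11*o) + 73736) = 1/(((7 - 4*(-3*3)**2) + 11*0) + 73736) = 1/(((7 - 4*(-9)**2) + 0) + 73736) = 1/(((7 - 4*81) + 0) + 73736) = 1/(((7 - 324) + 0) + 73736) = 1/((-317 + 0) + 73736) = 1/(-317 + 73736) = 1/73419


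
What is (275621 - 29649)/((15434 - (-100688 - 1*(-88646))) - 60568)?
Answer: -61493/8273 ≈ -7.4330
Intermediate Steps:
(275621 - 29649)/((15434 - (-100688 - 1*(-88646))) - 60568) = 245972/((15434 - (-100688 + 88646)) - 60568) = 245972/((15434 - 1*(-12042)) - 60568) = 245972/((15434 + 12042) - 60568) = 245972/(27476 - 60568) = 245972/(-33092) = 245972*(-1/33092) = -61493/8273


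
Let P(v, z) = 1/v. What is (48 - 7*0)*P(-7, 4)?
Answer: -48/7 ≈ -6.8571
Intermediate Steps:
(48 - 7*0)*P(-7, 4) = (48 - 7*0)/(-7) = (48 + 0)*(-⅐) = 48*(-⅐) = -48/7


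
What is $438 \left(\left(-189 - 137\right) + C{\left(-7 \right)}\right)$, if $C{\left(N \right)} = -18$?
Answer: $-150672$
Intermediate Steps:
$438 \left(\left(-189 - 137\right) + C{\left(-7 \right)}\right) = 438 \left(\left(-189 - 137\right) - 18\right) = 438 \left(-326 - 18\right) = 438 \left(-344\right) = -150672$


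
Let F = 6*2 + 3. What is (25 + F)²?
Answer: 1600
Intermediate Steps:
F = 15 (F = 12 + 3 = 15)
(25 + F)² = (25 + 15)² = 40² = 1600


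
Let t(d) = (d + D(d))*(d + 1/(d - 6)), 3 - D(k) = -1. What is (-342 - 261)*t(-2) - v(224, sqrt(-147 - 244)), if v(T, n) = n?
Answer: 10251/4 - I*sqrt(391) ≈ 2562.8 - 19.774*I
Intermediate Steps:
D(k) = 4 (D(k) = 3 - 1*(-1) = 3 + 1 = 4)
t(d) = (4 + d)*(d + 1/(-6 + d)) (t(d) = (d + 4)*(d + 1/(d - 6)) = (4 + d)*(d + 1/(-6 + d)))
(-342 - 261)*t(-2) - v(224, sqrt(-147 - 244)) = (-342 - 261)*((4 + (-2)**3 - 23*(-2) - 2*(-2)**2)/(-6 - 2)) - sqrt(-147 - 244) = -603*(4 - 8 + 46 - 2*4)/(-8) - sqrt(-391) = -(-603)*(4 - 8 + 46 - 8)/8 - I*sqrt(391) = -(-603)*34/8 - I*sqrt(391) = -603*(-17/4) - I*sqrt(391) = 10251/4 - I*sqrt(391)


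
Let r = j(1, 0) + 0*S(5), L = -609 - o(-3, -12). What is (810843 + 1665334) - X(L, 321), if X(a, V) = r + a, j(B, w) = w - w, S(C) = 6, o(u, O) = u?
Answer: 2476783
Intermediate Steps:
j(B, w) = 0
L = -606 (L = -609 - 1*(-3) = -609 + 3 = -606)
r = 0 (r = 0 + 0*6 = 0 + 0 = 0)
X(a, V) = a (X(a, V) = 0 + a = a)
(810843 + 1665334) - X(L, 321) = (810843 + 1665334) - 1*(-606) = 2476177 + 606 = 2476783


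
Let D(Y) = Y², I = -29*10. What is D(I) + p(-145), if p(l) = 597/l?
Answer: 12193903/145 ≈ 84096.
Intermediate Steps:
I = -290
D(I) + p(-145) = (-290)² + 597/(-145) = 84100 + 597*(-1/145) = 84100 - 597/145 = 12193903/145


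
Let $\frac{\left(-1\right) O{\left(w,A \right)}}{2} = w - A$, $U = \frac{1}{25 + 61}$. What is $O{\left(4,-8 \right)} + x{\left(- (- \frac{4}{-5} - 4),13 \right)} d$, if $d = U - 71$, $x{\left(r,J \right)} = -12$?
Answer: $\frac{35598}{43} \approx 827.86$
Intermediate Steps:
$U = \frac{1}{86} \approx 0.011628$
$O{\left(w,A \right)} = - 2 w + 2 A$ ($O{\left(w,A \right)} = - 2 \left(w - A\right) = - 2 w + 2 A$)
$d = - \frac{6105}{86}$ ($d = \frac{1}{86} - 71 = - \frac{6105}{86} \approx -70.988$)
$O{\left(4,-8 \right)} + x{\left(- (- \frac{4}{-5} - 4),13 \right)} d = \left(\left(-2\right) 4 + 2 \left(-8\right)\right) - - \frac{36630}{43} = \left(-8 - 16\right) + \frac{36630}{43} = -24 + \frac{36630}{43} = \frac{35598}{43}$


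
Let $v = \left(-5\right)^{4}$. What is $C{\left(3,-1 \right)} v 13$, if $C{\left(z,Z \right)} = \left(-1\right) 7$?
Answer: $-56875$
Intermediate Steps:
$v = 625$
$C{\left(z,Z \right)} = -7$
$C{\left(3,-1 \right)} v 13 = \left(-7\right) 625 \cdot 13 = \left(-4375\right) 13 = -56875$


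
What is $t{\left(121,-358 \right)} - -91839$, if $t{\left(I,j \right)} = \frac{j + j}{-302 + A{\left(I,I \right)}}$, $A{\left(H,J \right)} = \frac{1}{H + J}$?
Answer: $\frac{6712042909}{73083} \approx 91841.0$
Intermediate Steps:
$t{\left(I,j \right)} = \frac{2 j}{-302 + \frac{1}{2 I}}$ ($t{\left(I,j \right)} = \frac{j + j}{-302 + \frac{1}{I + I}} = \frac{2 j}{-302 + \frac{1}{2 I}}$)
$t{\left(121,-358 \right)} - -91839 = \left(-4\right) 121 \left(-358\right) \frac{1}{-1 + 604 \cdot 121} - -91839 = \left(-4\right) 121 \left(-358\right) \frac{1}{-1 + 73084} + 91839 = \left(-4\right) 121 \left(-358\right) \frac{1}{73083} + 91839 = \frac{173272}{73083} + 91839 = \frac{6712042909}{73083}$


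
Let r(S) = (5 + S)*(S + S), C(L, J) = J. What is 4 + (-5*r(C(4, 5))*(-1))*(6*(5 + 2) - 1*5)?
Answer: 18504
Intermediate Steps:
r(S) = 2*S*(5 + S) (r(S) = (5 + S)*(2*S) = 2*S*(5 + S))
4 + (-5*r(C(4, 5))*(-1))*(6*(5 + 2) - 1*5) = 4 + (-10*5*(5 + 5)*(-1))*(6*(5 + 2) - 1*5) = 4 + (-10*5*10*(-1))*(6*7 - 5) = 4 + (-5*100*(-1))*(42 - 5) = 4 - 500*(-1)*37 = 4 + 500*37 = 4 + 18500 = 18504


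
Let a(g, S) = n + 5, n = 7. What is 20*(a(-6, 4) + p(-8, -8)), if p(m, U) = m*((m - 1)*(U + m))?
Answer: -22800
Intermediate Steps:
a(g, S) = 12 (a(g, S) = 7 + 5 = 12)
p(m, U) = m*(-1 + m)*(U + m) (p(m, U) = m*((-1 + m)*(U + m)) = m*(-1 + m)*(U + m))
20*(a(-6, 4) + p(-8, -8)) = 20*(12 - 8*((-8)² - 1*(-8) - 1*(-8) - 8*(-8))) = 20*(12 - 8*(64 + 8 + 8 + 64)) = 20*(12 - 8*144) = 20*(12 - 1152) = 20*(-1140) = -22800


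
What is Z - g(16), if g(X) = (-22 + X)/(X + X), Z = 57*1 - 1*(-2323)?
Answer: 38083/16 ≈ 2380.2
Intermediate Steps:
Z = 2380 (Z = 57 + 2323 = 2380)
g(X) = (-22 + X)/(2*X) (g(X) = (-22 + X)/((2*X)) = (-22 + X)*(1/(2*X)) = (-22 + X)/(2*X))
Z - g(16) = 2380 - (-22 + 16)/(2*16) = 2380 - (-6)/(2*16) = 2380 - 1*(-3/16) = 2380 + 3/16 = 38083/16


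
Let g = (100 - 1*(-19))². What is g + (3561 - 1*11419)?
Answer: 6303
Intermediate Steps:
g = 14161 (g = (100 + 19)² = 119² = 14161)
g + (3561 - 1*11419) = 14161 + (3561 - 1*11419) = 14161 + (3561 - 11419) = 14161 - 7858 = 6303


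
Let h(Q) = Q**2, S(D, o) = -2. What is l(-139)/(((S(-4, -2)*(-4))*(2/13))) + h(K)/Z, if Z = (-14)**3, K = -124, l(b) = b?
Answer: -650553/5488 ≈ -118.54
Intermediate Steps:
Z = -2744
l(-139)/(((S(-4, -2)*(-4))*(2/13))) + h(K)/Z = -139/((-2*(-4))*(2/13)) + (-124)**2/(-2744) = -139/(8*(2*(1/13))) + 15376*(-1/2744) = -139/(8*(2/13)) - 1922/343 = -139/16/13 - 1922/343 = -139*13/16 - 1922/343 = -1807/16 - 1922/343 = -650553/5488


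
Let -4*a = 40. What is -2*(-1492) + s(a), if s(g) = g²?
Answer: 3084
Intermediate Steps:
a = -10 (a = -¼*40 = -10)
-2*(-1492) + s(a) = -2*(-1492) + (-10)² = 2984 + 100 = 3084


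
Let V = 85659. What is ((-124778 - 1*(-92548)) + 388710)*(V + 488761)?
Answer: 204769241600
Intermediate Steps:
((-124778 - 1*(-92548)) + 388710)*(V + 488761) = ((-124778 - 1*(-92548)) + 388710)*(85659 + 488761) = ((-124778 + 92548) + 388710)*574420 = (-32230 + 388710)*574420 = 356480*574420 = 204769241600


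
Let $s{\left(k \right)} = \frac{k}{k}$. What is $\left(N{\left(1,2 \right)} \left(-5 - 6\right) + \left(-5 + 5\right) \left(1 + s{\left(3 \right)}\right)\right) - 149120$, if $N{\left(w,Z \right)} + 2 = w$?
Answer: $-149109$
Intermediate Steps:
$N{\left(w,Z \right)} = -2 + w$
$s{\left(k \right)} = 1$
$\left(N{\left(1,2 \right)} \left(-5 - 6\right) + \left(-5 + 5\right) \left(1 + s{\left(3 \right)}\right)\right) - 149120 = \left(\left(-2 + 1\right) \left(-5 - 6\right) + \left(-5 + 5\right) \left(1 + 1\right)\right) - 149120 = \left(- (-5 - 6) + 0 \cdot 2\right) - 149120 = \left(\left(-1\right) \left(-11\right) + 0\right) - 149120 = \left(11 + 0\right) - 149120 = 11 - 149120 = -149109$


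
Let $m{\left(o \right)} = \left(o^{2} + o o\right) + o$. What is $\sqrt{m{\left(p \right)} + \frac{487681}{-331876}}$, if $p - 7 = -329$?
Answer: $\frac{\sqrt{5701058074615935}}{165938} \approx 455.02$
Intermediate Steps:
$p = -322$ ($p = 7 - 329 = -322$)
$m{\left(o \right)} = o + 2 o^{2}$ ($m{\left(o \right)} = \left(o^{2} + o^{2}\right) + o = 2 o^{2} + o = o + 2 o^{2}$)
$\sqrt{m{\left(p \right)} + \frac{487681}{-331876}} = \sqrt{- 322 \left(1 + 2 \left(-322\right)\right) + \frac{487681}{-331876}} = \sqrt{- 322 \left(1 - 644\right) + 487681 \left(- \frac{1}{331876}\right)} = \sqrt{\left(-322\right) \left(-643\right) - \frac{487681}{331876}} = \sqrt{207046 - \frac{487681}{331876}} = \sqrt{\frac{68713110615}{331876}} = \frac{\sqrt{5701058074615935}}{165938}$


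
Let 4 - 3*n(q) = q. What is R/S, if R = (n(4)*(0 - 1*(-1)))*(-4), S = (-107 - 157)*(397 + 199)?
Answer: 0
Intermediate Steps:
n(q) = 4/3 - q/3
S = -157344 (S = -264*596 = -157344)
R = 0 (R = ((4/3 - ⅓*4)*(0 - 1*(-1)))*(-4) = ((4/3 - 4/3)*(0 + 1))*(-4) = (0*1)*(-4) = 0*(-4) = 0)
R/S = 0/(-157344) = 0*(-1/157344) = 0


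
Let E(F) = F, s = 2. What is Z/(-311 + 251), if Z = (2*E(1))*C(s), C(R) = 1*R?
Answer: -1/15 ≈ -0.066667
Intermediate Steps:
C(R) = R
Z = 4 (Z = (2*1)*2 = 2*2 = 4)
Z/(-311 + 251) = 4/(-311 + 251) = 4/(-60) = 4*(-1/60) = -1/15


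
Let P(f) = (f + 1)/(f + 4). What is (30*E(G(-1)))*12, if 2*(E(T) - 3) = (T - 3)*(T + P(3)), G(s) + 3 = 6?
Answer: 1080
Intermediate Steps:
G(s) = 3 (G(s) = -3 + 6 = 3)
P(f) = (1 + f)/(4 + f)
E(T) = 3 + (-3 + T)*(4/7 + T)/2 (E(T) = 3 + ((T - 3)*(T + (1 + 3)/(4 + 3)))/2 = 3 + ((-3 + T)*(T + 4/7))/2 = 3 + ((-3 + T)*(4/7 + T))/2 = 3 + (-3 + T)*(4/7 + T)/2)
(30*E(G(-1)))*12 = (30*(15/7 + (½)*3² - 17/14*3))*12 = (30*(15/7 + (½)*9 - 51/14))*12 = (30*(15/7 + 9/2 - 51/14))*12 = (30*3)*12 = 90*12 = 1080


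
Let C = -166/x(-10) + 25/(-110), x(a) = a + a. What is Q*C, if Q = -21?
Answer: -9324/55 ≈ -169.53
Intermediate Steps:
x(a) = 2*a
C = 444/55 (C = -166/(2*(-10)) + 25/(-110) = -166/(-20) + 25*(-1/110) = -166*(-1/20) - 5/22 = 83/10 - 5/22 = 444/55 ≈ 8.0727)
Q*C = -21*444/55 = -9324/55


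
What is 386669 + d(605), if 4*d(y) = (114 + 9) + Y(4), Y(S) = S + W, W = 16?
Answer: 1546819/4 ≈ 3.8671e+5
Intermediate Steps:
Y(S) = 16 + S (Y(S) = S + 16 = 16 + S)
d(y) = 143/4 (d(y) = ((114 + 9) + (16 + 4))/4 = (123 + 20)/4 = (1/4)*143 = 143/4)
386669 + d(605) = 386669 + 143/4 = 1546819/4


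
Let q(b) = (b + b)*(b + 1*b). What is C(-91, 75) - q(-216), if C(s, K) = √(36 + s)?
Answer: -186624 + I*√55 ≈ -1.8662e+5 + 7.4162*I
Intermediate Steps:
q(b) = 4*b² (q(b) = (2*b)*(b + b) = (2*b)*(2*b) = 4*b²)
C(-91, 75) - q(-216) = √(36 - 91) - 4*(-216)² = √(-55) - 4*46656 = I*√55 - 1*186624 = I*√55 - 186624 = -186624 + I*√55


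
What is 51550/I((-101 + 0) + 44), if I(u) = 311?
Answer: 51550/311 ≈ 165.76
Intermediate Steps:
51550/I((-101 + 0) + 44) = 51550/311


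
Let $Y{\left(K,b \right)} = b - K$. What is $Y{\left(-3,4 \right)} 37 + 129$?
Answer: $388$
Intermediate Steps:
$Y{\left(-3,4 \right)} 37 + 129 = \left(4 - -3\right) 37 + 129 = \left(4 + 3\right) 37 + 129 = 7 \cdot 37 + 129 = 259 + 129 = 388$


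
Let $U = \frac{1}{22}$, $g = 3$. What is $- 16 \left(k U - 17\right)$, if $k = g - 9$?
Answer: $\frac{3040}{11} \approx 276.36$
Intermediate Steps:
$k = -6$ ($k = 3 - 9 = -6$)
$U = \frac{1}{22} \approx 0.045455$
$- 16 \left(k U - 17\right) = - 16 \left(\left(-6\right) \frac{1}{22} - 17\right) = - 16 \left(- \frac{3}{11} - 17\right) = \left(-16\right) \left(- \frac{190}{11}\right) = \frac{3040}{11}$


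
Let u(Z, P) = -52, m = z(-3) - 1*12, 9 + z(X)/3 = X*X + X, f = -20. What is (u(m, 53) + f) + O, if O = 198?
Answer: 126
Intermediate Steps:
z(X) = -27 + 3*X + 3*X² (z(X) = -27 + 3*(X*X + X) = -27 + 3*(X² + X) = -27 + 3*(X + X²) = -27 + (3*X + 3*X²) = -27 + 3*X + 3*X²)
m = -21 (m = (-27 + 3*(-3) + 3*(-3)²) - 1*12 = (-27 - 9 + 3*9) - 12 = (-27 - 9 + 27) - 12 = -9 - 12 = -21)
(u(m, 53) + f) + O = (-52 - 20) + 198 = -72 + 198 = 126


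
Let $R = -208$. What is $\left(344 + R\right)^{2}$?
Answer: $18496$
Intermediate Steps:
$\left(344 + R\right)^{2} = \left(344 - 208\right)^{2} = 136^{2} = 18496$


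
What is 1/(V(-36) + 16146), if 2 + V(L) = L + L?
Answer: 1/16072 ≈ 6.2220e-5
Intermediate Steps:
V(L) = -2 + 2*L (V(L) = -2 + (L + L) = -2 + 2*L)
1/(V(-36) + 16146) = 1/((-2 + 2*(-36)) + 16146) = 1/((-2 - 72) + 16146) = 1/(-74 + 16146) = 1/16072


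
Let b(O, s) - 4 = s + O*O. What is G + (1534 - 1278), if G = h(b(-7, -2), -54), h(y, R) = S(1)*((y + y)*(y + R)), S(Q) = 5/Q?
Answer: -1274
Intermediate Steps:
b(O, s) = 4 + s + O² (b(O, s) = 4 + (s + O*O) = 4 + (s + O²) = 4 + s + O²)
h(y, R) = 10*y*(R + y) (h(y, R) = (5/1)*((y + y)*(y + R)) = (5*1)*((2*y)*(R + y)) = 5*(2*y*(R + y)) = 10*y*(R + y))
G = -1530 (G = 10*(4 - 2 + (-7)²)*(-54 + (4 - 2 + (-7)²)) = 10*(4 - 2 + 49)*(-54 + (4 - 2 + 49)) = 10*51*(-54 + 51) = 10*51*(-3) = -1530)
G + (1534 - 1278) = -1530 + (1534 - 1278) = -1530 + 256 = -1274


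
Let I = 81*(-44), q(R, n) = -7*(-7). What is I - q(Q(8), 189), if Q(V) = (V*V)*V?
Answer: -3613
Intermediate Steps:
Q(V) = V³ (Q(V) = V²*V = V³)
q(R, n) = 49
I = -3564
I - q(Q(8), 189) = -3564 - 1*49 = -3564 - 49 = -3613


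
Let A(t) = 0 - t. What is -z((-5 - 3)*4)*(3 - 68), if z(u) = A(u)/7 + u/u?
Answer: 2535/7 ≈ 362.14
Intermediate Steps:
A(t) = -t
z(u) = 1 - u/7 (z(u) = -u/7 + u/u = -u*(1/7) + 1 = -u/7 + 1 = 1 - u/7)
-z((-5 - 3)*4)*(3 - 68) = -(1 - (-5 - 3)*4/7)*(3 - 68) = -(1 - (-8)*4/7)*(-65) = -(1 - 1/7*(-32))*(-65) = -(1 + 32/7)*(-65) = -39*(-65)/7 = -1*(-2535/7) = 2535/7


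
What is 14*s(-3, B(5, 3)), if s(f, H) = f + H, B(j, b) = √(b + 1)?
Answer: -14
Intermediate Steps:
B(j, b) = √(1 + b)
s(f, H) = H + f
14*s(-3, B(5, 3)) = 14*(√(1 + 3) - 3) = 14*(√4 - 3) = 14*(2 - 3) = 14*(-1) = -14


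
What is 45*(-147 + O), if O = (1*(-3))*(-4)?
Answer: -6075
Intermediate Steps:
O = 12 (O = -3*(-4) = 12)
45*(-147 + O) = 45*(-147 + 12) = 45*(-135) = -6075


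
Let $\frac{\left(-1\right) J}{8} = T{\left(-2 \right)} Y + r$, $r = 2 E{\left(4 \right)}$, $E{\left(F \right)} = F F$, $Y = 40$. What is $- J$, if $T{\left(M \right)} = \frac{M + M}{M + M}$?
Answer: $576$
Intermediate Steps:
$T{\left(M \right)} = 1$ ($T{\left(M \right)} = \frac{2 M}{2 M} = 2 M \frac{1}{2 M} = 1$)
$E{\left(F \right)} = F^{2}$
$r = 32$ ($r = 2 \cdot 4^{2} = 2 \cdot 16 = 32$)
$J = -576$ ($J = - 8 \left(1 \cdot 40 + 32\right) = - 8 \left(40 + 32\right) = \left(-8\right) 72 = -576$)
$- J = \left(-1\right) \left(-576\right) = 576$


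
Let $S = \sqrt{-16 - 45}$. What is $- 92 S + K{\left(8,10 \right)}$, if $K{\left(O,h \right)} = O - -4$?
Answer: $12 - 92 i \sqrt{61} \approx 12.0 - 718.54 i$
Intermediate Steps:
$K{\left(O,h \right)} = 4 + O$ ($K{\left(O,h \right)} = O + 4 = 4 + O$)
$S = i \sqrt{61}$ ($S = \sqrt{-61} = i \sqrt{61} \approx 7.8102 i$)
$- 92 S + K{\left(8,10 \right)} = - 92 i \sqrt{61} + \left(4 + 8\right) = - 92 i \sqrt{61} + 12 = 12 - 92 i \sqrt{61}$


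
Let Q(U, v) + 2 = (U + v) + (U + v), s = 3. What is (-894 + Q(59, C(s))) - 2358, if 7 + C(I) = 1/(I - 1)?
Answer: -3149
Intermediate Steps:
C(I) = -7 + 1/(-1 + I) (C(I) = -7 + 1/(I - 1) = -7 + 1/(-1 + I))
Q(U, v) = -2 + 2*U + 2*v (Q(U, v) = -2 + ((U + v) + (U + v)) = -2 + (2*U + 2*v) = -2 + 2*U + 2*v)
(-894 + Q(59, C(s))) - 2358 = (-894 + (-2 + 2*59 + 2*((8 - 7*3)/(-1 + 3)))) - 2358 = (-894 + (-2 + 118 + 2*((8 - 21)/2))) - 2358 = (-894 + (-2 + 118 + 2*((1/2)*(-13)))) - 2358 = (-894 + (-2 + 118 + 2*(-13/2))) - 2358 = (-894 + (-2 + 118 - 13)) - 2358 = (-894 + 103) - 2358 = -791 - 2358 = -3149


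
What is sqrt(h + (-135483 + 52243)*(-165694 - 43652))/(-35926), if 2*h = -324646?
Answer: -sqrt(17425798717)/35926 ≈ -3.6744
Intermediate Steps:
h = -162323 (h = (1/2)*(-324646) = -162323)
sqrt(h + (-135483 + 52243)*(-165694 - 43652))/(-35926) = sqrt(-162323 + (-135483 + 52243)*(-165694 - 43652))/(-35926) = sqrt(-162323 - 83240*(-209346))*(-1/35926) = sqrt(-162323 + 17425961040)*(-1/35926) = sqrt(17425798717)*(-1/35926) = -sqrt(17425798717)/35926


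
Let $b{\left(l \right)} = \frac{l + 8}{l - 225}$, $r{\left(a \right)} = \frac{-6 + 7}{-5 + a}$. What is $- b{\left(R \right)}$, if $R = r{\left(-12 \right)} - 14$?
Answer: $- \frac{103}{4064} \approx -0.025344$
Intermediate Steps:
$r{\left(a \right)} = \frac{1}{-5 + a}$ ($r{\left(a \right)} = 1 \frac{1}{-5 + a} = \frac{1}{-5 + a}$)
$R = - \frac{239}{17}$ ($R = \frac{1}{-5 - 12} - 14 = \frac{1}{-17} - 14 = - \frac{1}{17} - 14 = - \frac{239}{17} \approx -14.059$)
$b{\left(l \right)} = \frac{8 + l}{-225 + l}$
$- b{\left(R \right)} = - \frac{8 - \frac{239}{17}}{-225 - \frac{239}{17}} = - \frac{-103}{\left(- \frac{4064}{17}\right) 17} = - \frac{\left(-17\right) \left(-103\right)}{4064 \cdot 17} = \left(-1\right) \frac{103}{4064} = - \frac{103}{4064}$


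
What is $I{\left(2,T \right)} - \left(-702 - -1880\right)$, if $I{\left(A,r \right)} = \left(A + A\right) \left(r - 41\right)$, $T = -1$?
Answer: $-1346$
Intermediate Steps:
$I{\left(A,r \right)} = 2 A \left(-41 + r\right)$
$I{\left(2,T \right)} - \left(-702 - -1880\right) = 2 \cdot 2 \left(-41 - 1\right) - \left(-702 - -1880\right) = 2 \cdot 2 \left(-42\right) - \left(-702 + 1880\right) = -168 - 1178 = -1346$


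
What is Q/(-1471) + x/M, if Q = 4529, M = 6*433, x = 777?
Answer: -3541125/1273886 ≈ -2.7798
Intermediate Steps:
M = 2598
Q/(-1471) + x/M = 4529/(-1471) + 777/2598 = 4529*(-1/1471) + 777*(1/2598) = -4529/1471 + 259/866 = -3541125/1273886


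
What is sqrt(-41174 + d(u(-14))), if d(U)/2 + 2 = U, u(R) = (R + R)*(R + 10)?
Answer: I*sqrt(40954) ≈ 202.37*I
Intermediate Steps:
u(R) = 2*R*(10 + R) (u(R) = (2*R)*(10 + R) = 2*R*(10 + R))
d(U) = -4 + 2*U
sqrt(-41174 + d(u(-14))) = sqrt(-41174 + (-4 + 2*(2*(-14)*(10 - 14)))) = sqrt(-41174 + (-4 + 2*(2*(-14)*(-4)))) = sqrt(-41174 + (-4 + 2*112)) = sqrt(-41174 + (-4 + 224)) = sqrt(-41174 + 220) = sqrt(-40954) = I*sqrt(40954)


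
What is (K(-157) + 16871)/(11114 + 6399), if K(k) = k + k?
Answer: 16557/17513 ≈ 0.94541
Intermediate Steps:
K(k) = 2*k
(K(-157) + 16871)/(11114 + 6399) = (2*(-157) + 16871)/(11114 + 6399) = (-314 + 16871)/17513 = 16557*(1/17513) = 16557/17513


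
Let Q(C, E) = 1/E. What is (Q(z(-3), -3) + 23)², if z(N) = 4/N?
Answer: 4624/9 ≈ 513.78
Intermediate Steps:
(Q(z(-3), -3) + 23)² = (1/(-3) + 23)² = (-⅓ + 23)² = (68/3)² = 4624/9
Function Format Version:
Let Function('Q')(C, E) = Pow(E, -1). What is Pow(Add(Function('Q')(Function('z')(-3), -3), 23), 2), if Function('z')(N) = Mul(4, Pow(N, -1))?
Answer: Rational(4624, 9) ≈ 513.78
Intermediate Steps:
Pow(Add(Function('Q')(Function('z')(-3), -3), 23), 2) = Pow(Add(Pow(-3, -1), 23), 2) = Pow(Add(Rational(-1, 3), 23), 2) = Pow(Rational(68, 3), 2) = Rational(4624, 9)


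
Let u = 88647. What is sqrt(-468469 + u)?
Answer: 23*I*sqrt(718) ≈ 616.3*I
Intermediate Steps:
sqrt(-468469 + u) = sqrt(-468469 + 88647) = sqrt(-379822) = 23*I*sqrt(718)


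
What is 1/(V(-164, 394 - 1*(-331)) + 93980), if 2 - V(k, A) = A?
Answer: 1/93257 ≈ 1.0723e-5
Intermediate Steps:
V(k, A) = 2 - A
1/(V(-164, 394 - 1*(-331)) + 93980) = 1/((2 - (394 - 1*(-331))) + 93980) = 1/((2 - (394 + 331)) + 93980) = 1/((2 - 1*725) + 93980) = 1/((2 - 725) + 93980) = 1/(-723 + 93980) = 1/93257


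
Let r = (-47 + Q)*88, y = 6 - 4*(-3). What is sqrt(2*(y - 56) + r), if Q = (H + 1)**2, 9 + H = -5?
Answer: 2*sqrt(2665) ≈ 103.25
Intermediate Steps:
y = 18 (y = 6 + 12 = 18)
H = -14 (H = -9 - 5 = -14)
Q = 169 (Q = (-14 + 1)**2 = (-13)**2 = 169)
r = 10736 (r = (-47 + 169)*88 = 122*88 = 10736)
sqrt(2*(y - 56) + r) = sqrt(2*(18 - 56) + 10736) = sqrt(2*(-38) + 10736) = sqrt(-76 + 10736) = sqrt(10660) = 2*sqrt(2665)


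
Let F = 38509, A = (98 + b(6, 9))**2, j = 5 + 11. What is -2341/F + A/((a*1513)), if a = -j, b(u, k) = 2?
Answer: -27610058/58264117 ≈ -0.47388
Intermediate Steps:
j = 16
a = -16 (a = -1*16 = -16)
A = 10000 (A = (98 + 2)**2 = 100**2 = 10000)
-2341/F + A/((a*1513)) = -2341/38509 + 10000/((-16*1513)) = -2341*1/38509 + 10000/(-24208) = -2341/38509 + 10000*(-1/24208) = -2341/38509 - 625/1513 = -27610058/58264117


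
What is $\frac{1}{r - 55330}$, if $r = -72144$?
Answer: $- \frac{1}{127474} \approx -7.8447 \cdot 10^{-6}$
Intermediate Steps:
$\frac{1}{r - 55330} = \frac{1}{-72144 - 55330} = \frac{1}{-127474} = - \frac{1}{127474}$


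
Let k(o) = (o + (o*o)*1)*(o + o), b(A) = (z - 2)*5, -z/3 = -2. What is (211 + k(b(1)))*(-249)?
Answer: -4235739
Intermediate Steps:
z = 6 (z = -3*(-2) = 6)
b(A) = 20 (b(A) = (6 - 2)*5 = 4*5 = 20)
k(o) = 2*o*(o + o²) (k(o) = (o + o²*1)*(2*o) = (o + o²)*(2*o) = 2*o*(o + o²))
(211 + k(b(1)))*(-249) = (211 + 2*20²*(1 + 20))*(-249) = (211 + 2*400*21)*(-249) = (211 + 16800)*(-249) = 17011*(-249) = -4235739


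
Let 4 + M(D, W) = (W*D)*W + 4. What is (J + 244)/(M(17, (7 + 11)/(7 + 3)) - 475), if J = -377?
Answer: 3325/10498 ≈ 0.31673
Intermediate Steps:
M(D, W) = D*W**2 (M(D, W) = -4 + ((W*D)*W + 4) = -4 + ((D*W)*W + 4) = -4 + (D*W**2 + 4) = -4 + (4 + D*W**2) = D*W**2)
(J + 244)/(M(17, (7 + 11)/(7 + 3)) - 475) = (-377 + 244)/(17*((7 + 11)/(7 + 3))**2 - 475) = -133/(17*(18/10)**2 - 475) = -133/(17*(18*(1/10))**2 - 475) = -133/(17*(9/5)**2 - 475) = -133/(17*(81/25) - 475) = -133/(1377/25 - 475) = -133/(-10498/25) = -133*(-25/10498) = 3325/10498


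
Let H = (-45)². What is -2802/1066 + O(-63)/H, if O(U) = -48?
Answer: -954203/359775 ≈ -2.6522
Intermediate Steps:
H = 2025
-2802/1066 + O(-63)/H = -2802/1066 - 48/2025 = -2802*1/1066 - 48*1/2025 = -1401/533 - 16/675 = -954203/359775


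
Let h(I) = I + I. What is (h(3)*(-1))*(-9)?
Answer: 54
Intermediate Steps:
h(I) = 2*I
(h(3)*(-1))*(-9) = ((2*3)*(-1))*(-9) = (6*(-1))*(-9) = -6*(-9) = 54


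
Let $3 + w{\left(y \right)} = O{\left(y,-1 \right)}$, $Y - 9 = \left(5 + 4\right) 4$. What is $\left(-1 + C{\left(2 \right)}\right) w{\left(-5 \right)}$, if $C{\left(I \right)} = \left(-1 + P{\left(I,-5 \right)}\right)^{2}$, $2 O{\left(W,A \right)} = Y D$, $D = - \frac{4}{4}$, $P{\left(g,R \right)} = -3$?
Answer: $- \frac{765}{2} \approx -382.5$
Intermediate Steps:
$Y = 45$ ($Y = 9 + \left(5 + 4\right) 4 = 9 + 9 \cdot 4 = 9 + 36 = 45$)
$D = -1$ ($D = \left(-4\right) \frac{1}{4} = -1$)
$O{\left(W,A \right)} = - \frac{45}{2}$ ($O{\left(W,A \right)} = \frac{45 \left(-1\right)}{2} = \frac{1}{2} \left(-45\right) = - \frac{45}{2}$)
$C{\left(I \right)} = 16$ ($C{\left(I \right)} = \left(-1 - 3\right)^{2} = \left(-4\right)^{2} = 16$)
$w{\left(y \right)} = - \frac{51}{2}$ ($w{\left(y \right)} = -3 - \frac{45}{2} = - \frac{51}{2}$)
$\left(-1 + C{\left(2 \right)}\right) w{\left(-5 \right)} = \left(-1 + 16\right) \left(- \frac{51}{2}\right) = 15 \left(- \frac{51}{2}\right) = - \frac{765}{2}$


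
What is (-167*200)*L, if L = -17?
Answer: 567800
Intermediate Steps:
(-167*200)*L = -167*200*(-17) = -33400*(-17) = 567800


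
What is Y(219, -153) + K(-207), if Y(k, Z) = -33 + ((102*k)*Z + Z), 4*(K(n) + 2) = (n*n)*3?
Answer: -13543061/4 ≈ -3.3858e+6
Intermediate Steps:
K(n) = -2 + 3*n**2/4 (K(n) = -2 + ((n*n)*3)/4 = -2 + (n**2*3)/4 = -2 + (3*n**2)/4 = -2 + 3*n**2/4)
Y(k, Z) = -33 + Z + 102*Z*k (Y(k, Z) = -33 + (102*Z*k + Z) = -33 + (Z + 102*Z*k) = -33 + Z + 102*Z*k)
Y(219, -153) + K(-207) = (-33 - 153 + 102*(-153)*219) + (-2 + (3/4)*(-207)**2) = (-33 - 153 - 3417714) + (-2 + (3/4)*42849) = -3417900 + (-2 + 128547/4) = -3417900 + 128539/4 = -13543061/4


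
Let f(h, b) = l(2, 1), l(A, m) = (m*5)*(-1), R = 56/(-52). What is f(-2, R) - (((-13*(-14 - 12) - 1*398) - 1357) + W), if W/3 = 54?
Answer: 1250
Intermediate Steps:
W = 162 (W = 3*54 = 162)
R = -14/13 (R = 56*(-1/52) = -14/13 ≈ -1.0769)
l(A, m) = -5*m (l(A, m) = (5*m)*(-1) = -5*m)
f(h, b) = -5 (f(h, b) = -5*1 = -5)
f(-2, R) - (((-13*(-14 - 12) - 1*398) - 1357) + W) = -5 - (((-13*(-14 - 12) - 1*398) - 1357) + 162) = -5 - (((-13*(-26) - 398) - 1357) + 162) = -5 - (((338 - 398) - 1357) + 162) = -5 - ((-60 - 1357) + 162) = -5 - (-1417 + 162) = -5 - 1*(-1255) = -5 + 1255 = 1250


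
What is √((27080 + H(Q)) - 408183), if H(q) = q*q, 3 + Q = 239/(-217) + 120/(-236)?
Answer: 9*I*√771181534567/12803 ≈ 617.32*I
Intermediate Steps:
Q = -59020/12803 (Q = -3 + (239/(-217) + 120/(-236)) = -3 + (239*(-1/217) + 120*(-1/236)) = -3 + (-239/217 - 30/59) = -3 - 20611/12803 = -59020/12803 ≈ -4.6099)
H(q) = q²
√((27080 + H(Q)) - 408183) = √((27080 + (-59020/12803)²) - 408183) = √((27080 + 3483360400/163916809) - 408183) = √(4442350548120/163916809 - 408183) = √(-62465704299927/163916809) = 9*I*√771181534567/12803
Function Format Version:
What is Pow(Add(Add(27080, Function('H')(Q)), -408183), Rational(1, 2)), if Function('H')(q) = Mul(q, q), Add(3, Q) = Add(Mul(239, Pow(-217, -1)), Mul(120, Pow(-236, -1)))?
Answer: Mul(Rational(9, 12803), I, Pow(771181534567, Rational(1, 2))) ≈ Mul(617.32, I)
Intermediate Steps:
Q = Rational(-59020, 12803) (Q = Add(-3, Add(Mul(239, Pow(-217, -1)), Mul(120, Pow(-236, -1)))) = Add(-3, Add(Mul(239, Rational(-1, 217)), Mul(120, Rational(-1, 236)))) = Add(-3, Add(Rational(-239, 217), Rational(-30, 59))) = Add(-3, Rational(-20611, 12803)) = Rational(-59020, 12803) ≈ -4.6099)
Function('H')(q) = Pow(q, 2)
Pow(Add(Add(27080, Function('H')(Q)), -408183), Rational(1, 2)) = Pow(Add(Add(27080, Pow(Rational(-59020, 12803), 2)), -408183), Rational(1, 2)) = Pow(Add(Add(27080, Rational(3483360400, 163916809)), -408183), Rational(1, 2)) = Pow(Add(Rational(4442350548120, 163916809), -408183), Rational(1, 2)) = Pow(Rational(-62465704299927, 163916809), Rational(1, 2)) = Mul(Rational(9, 12803), I, Pow(771181534567, Rational(1, 2)))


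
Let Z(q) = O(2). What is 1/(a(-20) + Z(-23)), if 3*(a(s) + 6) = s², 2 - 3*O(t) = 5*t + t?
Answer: 1/124 ≈ 0.0080645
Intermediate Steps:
O(t) = ⅔ - 2*t (O(t) = ⅔ - (5*t + t)/3 = ⅔ - 2*t)
a(s) = -6 + s²/3
Z(q) = -10/3 (Z(q) = ⅔ - 2*2 = ⅔ - 4 = -10/3)
1/(a(-20) + Z(-23)) = 1/((-6 + (⅓)*(-20)²) - 10/3) = 1/((-6 + (⅓)*400) - 10/3) = 1/((-6 + 400/3) - 10/3) = 1/(382/3 - 10/3) = 1/124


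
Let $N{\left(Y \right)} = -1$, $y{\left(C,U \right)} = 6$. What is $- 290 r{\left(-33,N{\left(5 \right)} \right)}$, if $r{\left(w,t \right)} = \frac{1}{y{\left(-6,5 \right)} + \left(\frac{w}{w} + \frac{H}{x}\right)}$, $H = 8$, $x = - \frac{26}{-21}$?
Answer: $- \frac{754}{35} \approx -21.543$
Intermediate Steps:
$x = \frac{26}{21}$ ($x = \left(-26\right) \left(- \frac{1}{21}\right) = \frac{26}{21} \approx 1.2381$)
$r{\left(w,t \right)} = \frac{13}{175}$ ($r{\left(w,t \right)} = \frac{1}{6 + \left(\frac{w}{w} + \frac{8}{\frac{26}{21}}\right)} = \frac{1}{6 + \left(1 + 8 \cdot \frac{21}{26}\right)} = \frac{1}{6 + \left(1 + \frac{84}{13}\right)} = \frac{1}{6 + \frac{97}{13}} = \frac{1}{\frac{175}{13}} = \frac{13}{175}$)
$- 290 r{\left(-33,N{\left(5 \right)} \right)} = \left(-290\right) \frac{13}{175} = - \frac{754}{35}$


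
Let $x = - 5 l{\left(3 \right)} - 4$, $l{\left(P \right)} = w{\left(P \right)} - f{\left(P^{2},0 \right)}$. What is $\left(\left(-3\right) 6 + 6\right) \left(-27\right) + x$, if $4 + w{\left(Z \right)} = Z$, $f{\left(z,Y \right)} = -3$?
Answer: $310$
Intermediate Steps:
$w{\left(Z \right)} = -4 + Z$
$l{\left(P \right)} = -1 + P$ ($l{\left(P \right)} = \left(-4 + P\right) - -3 = \left(-4 + P\right) + 3 = -1 + P$)
$x = -14$ ($x = - 5 \left(-1 + 3\right) - 4 = \left(-5\right) 2 - 4 = -10 - 4 = -14$)
$\left(\left(-3\right) 6 + 6\right) \left(-27\right) + x = \left(\left(-3\right) 6 + 6\right) \left(-27\right) - 14 = \left(-18 + 6\right) \left(-27\right) - 14 = \left(-12\right) \left(-27\right) - 14 = 324 - 14 = 310$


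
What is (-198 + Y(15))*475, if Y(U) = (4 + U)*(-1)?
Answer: -103075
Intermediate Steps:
Y(U) = -4 - U
(-198 + Y(15))*475 = (-198 + (-4 - 1*15))*475 = (-198 + (-4 - 15))*475 = (-198 - 19)*475 = -217*475 = -103075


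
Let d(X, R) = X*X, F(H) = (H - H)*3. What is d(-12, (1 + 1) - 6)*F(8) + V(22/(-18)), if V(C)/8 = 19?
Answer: 152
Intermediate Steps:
F(H) = 0 (F(H) = 0*3 = 0)
V(C) = 152 (V(C) = 8*19 = 152)
d(X, R) = X²
d(-12, (1 + 1) - 6)*F(8) + V(22/(-18)) = (-12)²*0 + 152 = 144*0 + 152 = 0 + 152 = 152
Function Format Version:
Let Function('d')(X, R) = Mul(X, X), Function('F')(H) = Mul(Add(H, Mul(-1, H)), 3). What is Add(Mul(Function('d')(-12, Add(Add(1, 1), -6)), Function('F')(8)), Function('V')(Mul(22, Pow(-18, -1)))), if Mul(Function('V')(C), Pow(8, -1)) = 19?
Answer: 152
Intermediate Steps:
Function('F')(H) = 0 (Function('F')(H) = Mul(0, 3) = 0)
Function('V')(C) = 152 (Function('V')(C) = Mul(8, 19) = 152)
Function('d')(X, R) = Pow(X, 2)
Add(Mul(Function('d')(-12, Add(Add(1, 1), -6)), Function('F')(8)), Function('V')(Mul(22, Pow(-18, -1)))) = Add(Mul(Pow(-12, 2), 0), 152) = Add(Mul(144, 0), 152) = Add(0, 152) = 152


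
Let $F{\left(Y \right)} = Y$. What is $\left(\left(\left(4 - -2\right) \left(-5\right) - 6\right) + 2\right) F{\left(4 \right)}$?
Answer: $-136$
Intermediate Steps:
$\left(\left(\left(4 - -2\right) \left(-5\right) - 6\right) + 2\right) F{\left(4 \right)} = \left(\left(\left(4 - -2\right) \left(-5\right) - 6\right) + 2\right) 4 = \left(\left(\left(4 + 2\right) \left(-5\right) - 6\right) + 2\right) 4 = \left(\left(6 \left(-5\right) - 6\right) + 2\right) 4 = \left(\left(-30 - 6\right) + 2\right) 4 = \left(-36 + 2\right) 4 = \left(-34\right) 4 = -136$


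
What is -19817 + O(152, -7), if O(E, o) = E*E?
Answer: 3287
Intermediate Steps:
O(E, o) = E²
-19817 + O(152, -7) = -19817 + 152² = -19817 + 23104 = 3287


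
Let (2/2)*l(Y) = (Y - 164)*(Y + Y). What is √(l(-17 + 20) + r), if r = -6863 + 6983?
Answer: 3*I*√94 ≈ 29.086*I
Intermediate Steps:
r = 120
l(Y) = 2*Y*(-164 + Y) (l(Y) = (Y - 164)*(Y + Y) = (-164 + Y)*(2*Y) = 2*Y*(-164 + Y))
√(l(-17 + 20) + r) = √(2*(-17 + 20)*(-164 + (-17 + 20)) + 120) = √(2*3*(-164 + 3) + 120) = √(2*3*(-161) + 120) = √(-966 + 120) = √(-846) = 3*I*√94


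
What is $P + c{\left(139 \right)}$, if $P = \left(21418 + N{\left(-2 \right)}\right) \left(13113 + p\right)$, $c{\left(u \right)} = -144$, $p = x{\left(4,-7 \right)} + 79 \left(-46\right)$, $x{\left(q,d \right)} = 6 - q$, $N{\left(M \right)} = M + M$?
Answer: $203025990$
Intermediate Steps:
$N{\left(M \right)} = 2 M$
$p = -3632$ ($p = \left(6 - 4\right) + 79 \left(-46\right) = \left(6 - 4\right) - 3634 = 2 - 3634 = -3632$)
$P = 203026134$ ($P = \left(21418 + 2 \left(-2\right)\right) \left(13113 - 3632\right) = \left(21418 - 4\right) 9481 = 21414 \cdot 9481 = 203026134$)
$P + c{\left(139 \right)} = 203026134 - 144 = 203025990$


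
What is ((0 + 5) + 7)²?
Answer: 144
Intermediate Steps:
((0 + 5) + 7)² = (5 + 7)² = 12² = 144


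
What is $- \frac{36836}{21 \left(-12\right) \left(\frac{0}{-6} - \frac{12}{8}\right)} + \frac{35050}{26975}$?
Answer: $- \frac{19608044}{203931} \approx -96.15$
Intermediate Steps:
$- \frac{36836}{21 \left(-12\right) \left(\frac{0}{-6} - \frac{12}{8}\right)} + \frac{35050}{26975} = - \frac{36836}{\left(-252\right) \left(0 \left(- \frac{1}{6}\right) - \frac{3}{2}\right)} + 35050 \cdot \frac{1}{26975} = - \frac{36836}{\left(-252\right) \left(0 - \frac{3}{2}\right)} + \frac{1402}{1079} = - \frac{36836}{\left(-252\right) \left(- \frac{3}{2}\right)} + \frac{1402}{1079} = - \frac{36836}{378} + \frac{1402}{1079} = \left(-36836\right) \frac{1}{378} + \frac{1402}{1079} = - \frac{18418}{189} + \frac{1402}{1079} = - \frac{19608044}{203931}$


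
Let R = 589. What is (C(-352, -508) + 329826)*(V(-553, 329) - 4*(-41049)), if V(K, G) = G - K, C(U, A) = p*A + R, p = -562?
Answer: 101673356058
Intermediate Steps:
C(U, A) = 589 - 562*A (C(U, A) = -562*A + 589 = 589 - 562*A)
(C(-352, -508) + 329826)*(V(-553, 329) - 4*(-41049)) = ((589 - 562*(-508)) + 329826)*((329 - 1*(-553)) - 4*(-41049)) = ((589 + 285496) + 329826)*((329 + 553) + 164196) = (286085 + 329826)*(882 + 164196) = 615911*165078 = 101673356058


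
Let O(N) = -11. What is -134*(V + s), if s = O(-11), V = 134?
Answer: -16482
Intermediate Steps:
s = -11
-134*(V + s) = -134*(134 - 11) = -134*123 = -16482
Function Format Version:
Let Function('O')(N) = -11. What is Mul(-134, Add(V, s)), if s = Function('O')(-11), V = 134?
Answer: -16482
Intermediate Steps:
s = -11
Mul(-134, Add(V, s)) = Mul(-134, Add(134, -11)) = Mul(-134, 123) = -16482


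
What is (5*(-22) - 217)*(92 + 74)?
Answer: -54282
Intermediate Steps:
(5*(-22) - 217)*(92 + 74) = (-110 - 217)*166 = -327*166 = -54282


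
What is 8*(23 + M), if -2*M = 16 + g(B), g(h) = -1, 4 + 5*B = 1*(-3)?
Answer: 124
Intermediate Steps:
B = -7/5 (B = -⅘ + (1*(-3))/5 = -⅘ + (⅕)*(-3) = -⅘ - ⅗ = -7/5 ≈ -1.4000)
M = -15/2 (M = -(16 - 1)/2 = -½*15 = -15/2 ≈ -7.5000)
8*(23 + M) = 8*(23 - 15/2) = 8*(31/2) = 124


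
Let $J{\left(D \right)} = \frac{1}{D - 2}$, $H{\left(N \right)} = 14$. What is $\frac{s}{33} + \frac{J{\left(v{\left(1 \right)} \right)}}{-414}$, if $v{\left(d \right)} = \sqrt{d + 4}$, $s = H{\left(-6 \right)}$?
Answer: $\frac{955}{2277} - \frac{\sqrt{5}}{414} \approx 0.41401$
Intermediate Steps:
$s = 14$
$v{\left(d \right)} = \sqrt{4 + d}$
$J{\left(D \right)} = \frac{1}{-2 + D}$
$\frac{s}{33} + \frac{J{\left(v{\left(1 \right)} \right)}}{-414} = \frac{14}{33} + \frac{1}{\left(-2 + \sqrt{4 + 1}\right) \left(-414\right)} = 14 \cdot \frac{1}{33} + \frac{1}{-2 + \sqrt{5}} \left(- \frac{1}{414}\right) = \frac{14}{33} - \frac{1}{414 \left(-2 + \sqrt{5}\right)}$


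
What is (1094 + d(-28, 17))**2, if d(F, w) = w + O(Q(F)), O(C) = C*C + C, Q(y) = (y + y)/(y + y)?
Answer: 1238769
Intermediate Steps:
Q(y) = 1 (Q(y) = (2*y)/((2*y)) = (2*y)*(1/(2*y)) = 1)
O(C) = C + C**2 (O(C) = C**2 + C = C + C**2)
d(F, w) = 2 + w (d(F, w) = w + 1*(1 + 1) = w + 1*2 = w + 2 = 2 + w)
(1094 + d(-28, 17))**2 = (1094 + (2 + 17))**2 = (1094 + 19)**2 = 1113**2 = 1238769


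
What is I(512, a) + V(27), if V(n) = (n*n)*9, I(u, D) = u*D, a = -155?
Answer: -72799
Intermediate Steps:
I(u, D) = D*u
V(n) = 9*n**2 (V(n) = n**2*9 = 9*n**2)
I(512, a) + V(27) = -155*512 + 9*27**2 = -79360 + 9*729 = -79360 + 6561 = -72799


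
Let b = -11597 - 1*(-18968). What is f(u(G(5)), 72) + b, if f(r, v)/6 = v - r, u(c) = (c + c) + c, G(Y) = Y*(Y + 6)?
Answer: 6813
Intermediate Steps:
b = 7371 (b = -11597 + 18968 = 7371)
G(Y) = Y*(6 + Y)
u(c) = 3*c (u(c) = 2*c + c = 3*c)
f(r, v) = -6*r + 6*v (f(r, v) = 6*(v - r) = -6*r + 6*v)
f(u(G(5)), 72) + b = (-18*5*(6 + 5) + 6*72) + 7371 = (-18*5*11 + 432) + 7371 = (-18*55 + 432) + 7371 = (-6*165 + 432) + 7371 = (-990 + 432) + 7371 = -558 + 7371 = 6813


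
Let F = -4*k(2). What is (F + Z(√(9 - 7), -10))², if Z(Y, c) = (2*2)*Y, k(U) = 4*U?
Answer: 1056 - 256*√2 ≈ 693.96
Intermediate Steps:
F = -32 (F = -16*2 = -4*8 = -32)
Z(Y, c) = 4*Y
(F + Z(√(9 - 7), -10))² = (-32 + 4*√(9 - 7))² = (-32 + 4*√2)²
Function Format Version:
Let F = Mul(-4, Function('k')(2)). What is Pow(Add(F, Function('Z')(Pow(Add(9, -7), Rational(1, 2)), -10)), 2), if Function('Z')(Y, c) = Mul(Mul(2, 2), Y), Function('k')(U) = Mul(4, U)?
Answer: Add(1056, Mul(-256, Pow(2, Rational(1, 2)))) ≈ 693.96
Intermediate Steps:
F = -32 (F = Mul(-4, Mul(4, 2)) = Mul(-4, 8) = -32)
Function('Z')(Y, c) = Mul(4, Y)
Pow(Add(F, Function('Z')(Pow(Add(9, -7), Rational(1, 2)), -10)), 2) = Pow(Add(-32, Mul(4, Pow(Add(9, -7), Rational(1, 2)))), 2) = Pow(Add(-32, Mul(4, Pow(2, Rational(1, 2)))), 2)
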